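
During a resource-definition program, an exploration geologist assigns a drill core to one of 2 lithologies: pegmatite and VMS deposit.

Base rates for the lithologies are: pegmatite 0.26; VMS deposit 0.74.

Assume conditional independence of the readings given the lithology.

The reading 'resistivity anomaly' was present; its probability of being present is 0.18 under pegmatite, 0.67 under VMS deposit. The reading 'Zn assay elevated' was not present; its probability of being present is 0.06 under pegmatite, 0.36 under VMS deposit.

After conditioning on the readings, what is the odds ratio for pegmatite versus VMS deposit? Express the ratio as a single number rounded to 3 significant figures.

0.139

Unnormalized posterior weight (prior times the reading likelihoods) for each of the two hypotheses (using 1 − P(present | H) for each absent reading):
  pegmatite: 0.26 × 0.18 × (1 − 0.06) = 0.043992
  VMS deposit: 0.74 × 0.67 × (1 − 0.36) = 0.31731
Odds(pegmatite : VMS deposit) = 0.043992 / 0.31731 ≈ 0.139.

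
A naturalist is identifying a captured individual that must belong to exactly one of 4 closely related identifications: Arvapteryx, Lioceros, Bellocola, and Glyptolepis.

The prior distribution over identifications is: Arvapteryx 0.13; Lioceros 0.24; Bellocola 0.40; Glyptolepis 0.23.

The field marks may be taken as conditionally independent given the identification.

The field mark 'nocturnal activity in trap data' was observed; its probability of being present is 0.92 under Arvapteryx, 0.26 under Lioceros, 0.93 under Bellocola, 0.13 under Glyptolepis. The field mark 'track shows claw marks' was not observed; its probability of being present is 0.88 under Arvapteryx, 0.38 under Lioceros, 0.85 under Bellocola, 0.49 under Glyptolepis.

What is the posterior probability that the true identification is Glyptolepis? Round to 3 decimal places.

0.123

Multiply each prior by the joint likelihood of the field mark pattern (using 1 − P(present | H) for each absent field mark):
  Arvapteryx: 0.13 × 0.92 × (1 − 0.88) = 0.014352
  Lioceros: 0.24 × 0.26 × (1 − 0.38) = 0.038688
  Bellocola: 0.40 × 0.93 × (1 − 0.85) = 0.0558
  Glyptolepis: 0.23 × 0.13 × (1 − 0.49) = 0.015249
Marginal likelihood of the evidence = 0.12409.
P(Glyptolepis | evidence) = 0.015249 / 0.12409 ≈ 0.123.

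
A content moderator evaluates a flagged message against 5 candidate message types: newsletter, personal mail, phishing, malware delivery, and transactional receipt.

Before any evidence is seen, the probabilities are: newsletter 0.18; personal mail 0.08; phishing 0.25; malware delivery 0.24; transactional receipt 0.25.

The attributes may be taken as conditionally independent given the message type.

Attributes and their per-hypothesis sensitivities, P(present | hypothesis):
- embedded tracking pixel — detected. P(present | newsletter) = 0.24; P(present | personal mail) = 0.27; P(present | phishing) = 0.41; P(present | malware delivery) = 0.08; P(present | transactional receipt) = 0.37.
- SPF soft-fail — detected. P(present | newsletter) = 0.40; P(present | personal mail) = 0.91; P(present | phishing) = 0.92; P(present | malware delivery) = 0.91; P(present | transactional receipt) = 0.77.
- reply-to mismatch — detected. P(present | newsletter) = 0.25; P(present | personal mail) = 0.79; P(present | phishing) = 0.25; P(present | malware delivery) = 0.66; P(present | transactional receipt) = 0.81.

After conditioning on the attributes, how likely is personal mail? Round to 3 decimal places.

0.138

By Bayes' rule with conditional independence, the unnormalized weight for each hypothesis is prior × ∏ likelihoods:
  newsletter: 0.18 × 0.24 × 0.40 × 0.25 = 0.00432
  personal mail: 0.08 × 0.27 × 0.91 × 0.79 = 0.015528
  phishing: 0.25 × 0.41 × 0.92 × 0.25 = 0.023575
  malware delivery: 0.24 × 0.08 × 0.91 × 0.66 = 0.011532
  transactional receipt: 0.25 × 0.37 × 0.77 × 0.81 = 0.057692
Marginal likelihood of the evidence = 0.11265.
P(personal mail | evidence) = 0.015528 / 0.11265 ≈ 0.138.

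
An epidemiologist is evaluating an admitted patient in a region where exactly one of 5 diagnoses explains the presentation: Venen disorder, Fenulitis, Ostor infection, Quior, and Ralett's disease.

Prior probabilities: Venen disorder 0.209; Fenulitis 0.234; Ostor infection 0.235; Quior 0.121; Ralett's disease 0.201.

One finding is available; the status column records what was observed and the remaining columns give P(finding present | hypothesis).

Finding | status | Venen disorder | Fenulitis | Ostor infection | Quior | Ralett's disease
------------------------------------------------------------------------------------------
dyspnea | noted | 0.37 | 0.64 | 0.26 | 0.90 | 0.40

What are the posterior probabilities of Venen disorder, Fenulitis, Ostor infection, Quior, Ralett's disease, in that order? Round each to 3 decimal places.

For each hypothesis, the unnormalized posterior weight is prior × likelihood:
  Venen disorder: 0.209 × 0.37 = 0.07733
  Fenulitis: 0.234 × 0.64 = 0.14976
  Ostor infection: 0.235 × 0.26 = 0.0611
  Quior: 0.121 × 0.90 = 0.1089
  Ralett's disease: 0.201 × 0.40 = 0.0804
Marginal likelihood of the evidence = 0.47749.
P(Venen disorder | evidence) = 0.07733 / 0.47749 ≈ 0.162
P(Fenulitis | evidence) = 0.14976 / 0.47749 ≈ 0.314
P(Ostor infection | evidence) = 0.0611 / 0.47749 ≈ 0.128
P(Quior | evidence) = 0.1089 / 0.47749 ≈ 0.228
P(Ralett's disease | evidence) = 0.0804 / 0.47749 ≈ 0.168

0.162, 0.314, 0.128, 0.228, 0.168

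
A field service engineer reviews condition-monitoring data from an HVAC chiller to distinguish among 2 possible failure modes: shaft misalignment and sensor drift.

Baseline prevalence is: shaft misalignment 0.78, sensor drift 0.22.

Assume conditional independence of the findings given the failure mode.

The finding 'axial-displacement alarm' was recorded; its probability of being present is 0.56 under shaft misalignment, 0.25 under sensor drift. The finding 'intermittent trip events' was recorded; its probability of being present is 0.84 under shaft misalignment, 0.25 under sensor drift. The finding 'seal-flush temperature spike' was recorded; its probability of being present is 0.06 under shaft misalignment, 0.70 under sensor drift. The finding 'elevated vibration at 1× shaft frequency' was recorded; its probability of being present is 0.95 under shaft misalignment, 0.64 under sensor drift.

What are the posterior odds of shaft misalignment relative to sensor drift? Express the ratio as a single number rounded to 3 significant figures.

Posterior odds equal prior odds times the likelihood ratio; only the two competing hypotheses matter.
  shaft misalignment: 0.78 × 0.56 × 0.84 × 0.06 × 0.95 = 0.020914
  sensor drift: 0.22 × 0.25 × 0.25 × 0.70 × 0.64 = 0.00616
Posterior odds = 0.020914 / 0.00616 ≈ 3.40.

3.40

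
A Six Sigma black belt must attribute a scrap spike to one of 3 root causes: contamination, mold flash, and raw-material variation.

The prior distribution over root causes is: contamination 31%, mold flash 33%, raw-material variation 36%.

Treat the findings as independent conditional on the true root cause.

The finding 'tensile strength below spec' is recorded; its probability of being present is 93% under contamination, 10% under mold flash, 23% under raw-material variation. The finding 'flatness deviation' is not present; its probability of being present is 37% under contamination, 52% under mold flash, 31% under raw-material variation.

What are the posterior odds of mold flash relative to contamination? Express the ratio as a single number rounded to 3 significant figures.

0.0872

Unnormalized posterior weight (prior times the finding likelihoods) for each of the two hypotheses (using 1 − P(present | H) for each absent finding):
  mold flash: 0.33 × 0.10 × (1 − 0.52) = 0.01584
  contamination: 0.31 × 0.93 × (1 − 0.37) = 0.18163
Odds(mold flash : contamination) = 0.01584 / 0.18163 ≈ 0.0872.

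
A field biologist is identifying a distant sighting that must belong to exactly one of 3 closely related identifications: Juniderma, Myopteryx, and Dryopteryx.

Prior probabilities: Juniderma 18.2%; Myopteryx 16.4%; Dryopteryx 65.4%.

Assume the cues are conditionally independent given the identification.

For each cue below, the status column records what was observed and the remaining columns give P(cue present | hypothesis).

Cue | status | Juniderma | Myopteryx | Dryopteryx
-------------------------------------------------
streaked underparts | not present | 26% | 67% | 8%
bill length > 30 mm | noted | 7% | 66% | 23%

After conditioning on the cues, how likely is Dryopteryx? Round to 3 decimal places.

0.754

By Bayes' rule with conditional independence, the unnormalized weight for each hypothesis is prior × ∏ likelihoods (using 1 − P(present | H) for each absent cue):
  Juniderma: 0.182 × (1 − 0.26) × 0.07 = 0.0094276
  Myopteryx: 0.164 × (1 − 0.67) × 0.66 = 0.035719
  Dryopteryx: 0.654 × (1 − 0.08) × 0.23 = 0.13839
The unnormalized weights sum to 0.18353.
P(Dryopteryx | evidence) = 0.13839 / 0.18353 ≈ 0.754.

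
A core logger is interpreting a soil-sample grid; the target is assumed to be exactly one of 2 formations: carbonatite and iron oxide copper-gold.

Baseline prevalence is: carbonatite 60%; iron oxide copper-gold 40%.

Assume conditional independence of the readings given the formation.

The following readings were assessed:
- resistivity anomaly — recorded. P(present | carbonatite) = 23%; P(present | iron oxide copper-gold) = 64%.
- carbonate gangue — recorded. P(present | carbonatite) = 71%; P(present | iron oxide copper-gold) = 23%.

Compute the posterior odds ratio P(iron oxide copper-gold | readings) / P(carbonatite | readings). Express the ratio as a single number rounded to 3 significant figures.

The normalizing constant cancels in an odds ratio, so compute prior × likelihood for the two hypotheses only:
  iron oxide copper-gold: 0.40 × 0.64 × 0.23 = 0.05888
  carbonatite: 0.60 × 0.23 × 0.71 = 0.09798
Posterior odds = 0.05888 / 0.09798 ≈ 0.601.

0.601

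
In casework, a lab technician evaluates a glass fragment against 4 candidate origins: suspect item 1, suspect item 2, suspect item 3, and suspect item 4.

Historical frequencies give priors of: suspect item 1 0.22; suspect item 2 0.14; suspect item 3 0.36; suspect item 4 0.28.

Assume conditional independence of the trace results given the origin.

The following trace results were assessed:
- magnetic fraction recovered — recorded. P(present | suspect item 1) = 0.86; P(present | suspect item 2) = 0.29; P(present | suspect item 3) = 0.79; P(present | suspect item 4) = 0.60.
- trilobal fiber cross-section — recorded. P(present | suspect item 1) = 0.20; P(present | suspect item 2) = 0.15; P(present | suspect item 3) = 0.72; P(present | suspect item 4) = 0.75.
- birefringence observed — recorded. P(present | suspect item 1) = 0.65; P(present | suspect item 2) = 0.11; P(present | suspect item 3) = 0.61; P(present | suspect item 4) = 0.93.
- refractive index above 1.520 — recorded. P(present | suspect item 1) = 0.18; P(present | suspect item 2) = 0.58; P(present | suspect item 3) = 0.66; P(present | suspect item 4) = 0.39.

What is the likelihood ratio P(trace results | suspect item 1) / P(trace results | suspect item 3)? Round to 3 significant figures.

Take the product of per-trace result likelihoods under each hypothesis, then divide.
  suspect item 1: 0.86 × 0.20 × 0.65 × 0.18 = 0.020124
  suspect item 3: 0.79 × 0.72 × 0.61 × 0.66 = 0.229
Bayes factor = 0.020124 / 0.229 ≈ 0.0879

0.0879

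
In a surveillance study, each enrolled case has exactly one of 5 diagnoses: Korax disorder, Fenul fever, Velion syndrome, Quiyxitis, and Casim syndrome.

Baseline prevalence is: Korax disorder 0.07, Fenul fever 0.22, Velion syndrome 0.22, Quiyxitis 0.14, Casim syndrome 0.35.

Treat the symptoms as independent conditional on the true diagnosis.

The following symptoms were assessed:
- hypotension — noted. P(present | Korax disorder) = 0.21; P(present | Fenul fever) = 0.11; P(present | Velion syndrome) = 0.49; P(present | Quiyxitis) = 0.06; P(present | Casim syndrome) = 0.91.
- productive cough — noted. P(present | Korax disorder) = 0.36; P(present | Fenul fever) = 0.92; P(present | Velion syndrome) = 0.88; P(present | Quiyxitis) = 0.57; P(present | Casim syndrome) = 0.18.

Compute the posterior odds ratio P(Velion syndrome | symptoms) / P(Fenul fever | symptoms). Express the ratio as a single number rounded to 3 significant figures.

Posterior odds equal prior odds times the likelihood ratio; only the two competing hypotheses matter.
  Velion syndrome: 0.22 × 0.49 × 0.88 = 0.094864
  Fenul fever: 0.22 × 0.11 × 0.92 = 0.022264
Odds(Velion syndrome : Fenul fever) = 0.094864 / 0.022264 ≈ 4.26.

4.26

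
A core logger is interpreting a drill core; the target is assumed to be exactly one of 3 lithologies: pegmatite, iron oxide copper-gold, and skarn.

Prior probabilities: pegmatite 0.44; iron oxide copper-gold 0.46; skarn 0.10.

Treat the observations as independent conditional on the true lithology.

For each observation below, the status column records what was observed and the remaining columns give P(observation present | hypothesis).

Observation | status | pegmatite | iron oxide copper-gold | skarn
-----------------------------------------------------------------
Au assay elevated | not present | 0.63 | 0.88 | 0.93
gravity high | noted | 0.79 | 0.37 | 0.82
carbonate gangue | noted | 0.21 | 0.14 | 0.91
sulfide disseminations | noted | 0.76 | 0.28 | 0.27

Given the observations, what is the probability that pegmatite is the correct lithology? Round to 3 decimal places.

0.903

By Bayes' rule with conditional independence, the unnormalized weight for each hypothesis is prior × ∏ likelihoods (using 1 − P(present | H) for each absent observation):
  pegmatite: 0.44 × (1 − 0.63) × 0.79 × 0.21 × 0.76 = 0.020526
  iron oxide copper-gold: 0.46 × (1 − 0.88) × 0.37 × 0.14 × 0.28 = 0.00080062
  skarn: 0.10 × (1 − 0.93) × 0.82 × 0.91 × 0.27 = 0.0014103
The unnormalized weights sum to 0.022737.
P(pegmatite | evidence) = 0.020526 / 0.022737 ≈ 0.903.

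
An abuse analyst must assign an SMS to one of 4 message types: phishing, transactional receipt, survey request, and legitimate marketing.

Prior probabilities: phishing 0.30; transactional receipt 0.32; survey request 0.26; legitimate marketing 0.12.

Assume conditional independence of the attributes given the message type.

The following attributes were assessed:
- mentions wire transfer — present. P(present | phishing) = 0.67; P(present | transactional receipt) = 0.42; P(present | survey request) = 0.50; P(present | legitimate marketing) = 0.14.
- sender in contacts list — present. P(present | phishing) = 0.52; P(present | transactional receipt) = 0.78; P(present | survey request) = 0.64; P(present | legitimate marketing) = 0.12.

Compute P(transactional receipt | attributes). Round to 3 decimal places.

Multiply each prior by the joint likelihood of the attribute pattern:
  phishing: 0.30 × 0.67 × 0.52 = 0.10452
  transactional receipt: 0.32 × 0.42 × 0.78 = 0.10483
  survey request: 0.26 × 0.50 × 0.64 = 0.0832
  legitimate marketing: 0.12 × 0.14 × 0.12 = 0.002016
The unnormalized weights sum to 0.29457.
P(transactional receipt | evidence) = 0.10483 / 0.29457 ≈ 0.356.

0.356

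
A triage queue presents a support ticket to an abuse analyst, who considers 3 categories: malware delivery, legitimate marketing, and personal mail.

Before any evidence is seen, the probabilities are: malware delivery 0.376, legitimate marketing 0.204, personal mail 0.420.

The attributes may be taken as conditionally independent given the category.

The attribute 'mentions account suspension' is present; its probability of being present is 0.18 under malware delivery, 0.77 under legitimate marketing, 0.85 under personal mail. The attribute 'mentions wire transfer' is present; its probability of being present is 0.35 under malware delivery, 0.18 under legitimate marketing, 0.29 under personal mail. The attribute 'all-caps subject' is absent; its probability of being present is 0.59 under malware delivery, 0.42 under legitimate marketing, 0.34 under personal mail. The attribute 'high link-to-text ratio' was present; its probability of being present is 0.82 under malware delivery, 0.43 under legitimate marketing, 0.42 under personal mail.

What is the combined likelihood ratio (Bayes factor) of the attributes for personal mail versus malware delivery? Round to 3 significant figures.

3.23

The Bayes factor is the ratio of the joint likelihoods of the attribute pattern under the two hypotheses (using 1 − P(present | H) for each absent attribute).
  personal mail: 0.85 × 0.29 × (1 − 0.34) × 0.42 = 0.06833
  malware delivery: 0.18 × 0.35 × (1 − 0.59) × 0.82 = 0.021181
Bayes factor = 0.06833 / 0.021181 ≈ 3.23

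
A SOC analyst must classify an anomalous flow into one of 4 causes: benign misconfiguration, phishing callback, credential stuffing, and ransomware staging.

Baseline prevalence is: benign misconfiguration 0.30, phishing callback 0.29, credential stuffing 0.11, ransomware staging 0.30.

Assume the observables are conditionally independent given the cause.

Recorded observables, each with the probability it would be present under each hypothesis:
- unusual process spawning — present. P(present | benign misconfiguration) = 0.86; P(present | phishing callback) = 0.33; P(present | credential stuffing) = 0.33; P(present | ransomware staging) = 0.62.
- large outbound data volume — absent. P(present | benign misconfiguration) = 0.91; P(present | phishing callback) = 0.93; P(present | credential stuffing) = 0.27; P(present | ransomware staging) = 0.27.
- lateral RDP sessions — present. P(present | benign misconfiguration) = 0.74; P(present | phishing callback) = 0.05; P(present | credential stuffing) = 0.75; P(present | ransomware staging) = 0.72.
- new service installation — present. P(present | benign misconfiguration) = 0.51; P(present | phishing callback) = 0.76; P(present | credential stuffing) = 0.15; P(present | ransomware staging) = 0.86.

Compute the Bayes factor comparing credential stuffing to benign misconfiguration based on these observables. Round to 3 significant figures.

0.928

Joint likelihood of the observable pattern under each hypothesis (using 1 − P(present | H) for each absent observable):
  credential stuffing: 0.33 × (1 − 0.27) × 0.75 × 0.15 = 0.027101
  benign misconfiguration: 0.86 × (1 − 0.91) × 0.74 × 0.51 = 0.029211
Bayes factor = 0.027101 / 0.029211 ≈ 0.928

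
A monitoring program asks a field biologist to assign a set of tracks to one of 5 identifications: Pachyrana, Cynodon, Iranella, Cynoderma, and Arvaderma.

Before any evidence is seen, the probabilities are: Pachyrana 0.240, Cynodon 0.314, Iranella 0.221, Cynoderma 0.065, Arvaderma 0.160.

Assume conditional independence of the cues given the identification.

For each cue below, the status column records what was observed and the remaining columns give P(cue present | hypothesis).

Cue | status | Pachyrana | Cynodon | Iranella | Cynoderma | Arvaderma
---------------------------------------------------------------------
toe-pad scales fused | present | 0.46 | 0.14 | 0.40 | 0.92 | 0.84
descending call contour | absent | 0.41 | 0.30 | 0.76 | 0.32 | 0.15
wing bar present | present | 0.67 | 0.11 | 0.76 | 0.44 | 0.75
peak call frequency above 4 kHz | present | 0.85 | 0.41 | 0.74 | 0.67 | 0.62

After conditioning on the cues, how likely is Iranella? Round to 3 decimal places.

By Bayes' rule with conditional independence, the unnormalized weight for each hypothesis is prior × ∏ likelihoods (using 1 − P(present | H) for each absent cue):
  Pachyrana: 0.240 × 0.46 × (1 − 0.41) × 0.67 × 0.85 = 0.037095
  Cynodon: 0.314 × 0.14 × (1 − 0.30) × 0.11 × 0.41 = 0.0013878
  Iranella: 0.221 × 0.40 × (1 − 0.76) × 0.76 × 0.74 = 0.011932
  Cynoderma: 0.065 × 0.92 × (1 − 0.32) × 0.44 × 0.67 = 0.011988
  Arvaderma: 0.160 × 0.84 × (1 − 0.15) × 0.75 × 0.62 = 0.053122
Normalizing constant Z = 0.037095 + 0.0013878 + 0.011932 + 0.011988 + 0.053122 = 0.11552.
P(Iranella | evidence) = 0.011932 / 0.11552 ≈ 0.103.

0.103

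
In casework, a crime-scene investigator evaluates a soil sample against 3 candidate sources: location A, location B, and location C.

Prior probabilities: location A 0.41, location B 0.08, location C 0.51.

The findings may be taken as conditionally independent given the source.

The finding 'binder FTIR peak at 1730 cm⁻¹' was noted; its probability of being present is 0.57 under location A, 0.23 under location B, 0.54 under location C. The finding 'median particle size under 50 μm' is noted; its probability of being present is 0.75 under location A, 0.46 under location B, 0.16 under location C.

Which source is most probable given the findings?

By Bayes' rule with conditional independence, the unnormalized weight for each hypothesis is prior × ∏ likelihoods:
  location A: 0.41 × 0.57 × 0.75 = 0.17527
  location B: 0.08 × 0.23 × 0.46 = 0.008464
  location C: 0.51 × 0.54 × 0.16 = 0.044064
The unnormalized weights sum to 0.2278.
P(location A | evidence) ≈ 0.17527 / 0.2278 ≈ 0.769
P(location B | evidence) ≈ 0.008464 / 0.2278 ≈ 0.037
P(location C | evidence) ≈ 0.044064 / 0.2278 ≈ 0.193
The largest is 0.769, so location A is most probable.

location A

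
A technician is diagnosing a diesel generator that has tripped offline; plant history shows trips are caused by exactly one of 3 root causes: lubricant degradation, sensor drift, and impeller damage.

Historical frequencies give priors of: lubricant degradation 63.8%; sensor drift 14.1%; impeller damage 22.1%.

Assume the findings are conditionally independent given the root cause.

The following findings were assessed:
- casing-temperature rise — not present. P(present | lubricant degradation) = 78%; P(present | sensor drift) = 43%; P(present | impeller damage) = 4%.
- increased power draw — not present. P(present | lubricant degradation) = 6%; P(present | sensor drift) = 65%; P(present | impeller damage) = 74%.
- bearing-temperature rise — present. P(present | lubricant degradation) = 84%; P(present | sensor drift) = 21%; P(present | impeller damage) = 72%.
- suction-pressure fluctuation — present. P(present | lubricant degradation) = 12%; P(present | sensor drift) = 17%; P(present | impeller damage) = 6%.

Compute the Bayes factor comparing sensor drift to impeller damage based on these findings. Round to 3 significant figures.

The Bayes factor is the ratio of the joint likelihoods of the evidence pattern under the two hypotheses (using 1 − P(present | H) for each absent finding).
  sensor drift: (1 − 0.43) × (1 − 0.65) × 0.21 × 0.17 = 0.0071222
  impeller damage: (1 − 0.04) × (1 − 0.74) × 0.72 × 0.06 = 0.010783
Bayes factor = 0.0071222 / 0.010783 ≈ 0.661

0.661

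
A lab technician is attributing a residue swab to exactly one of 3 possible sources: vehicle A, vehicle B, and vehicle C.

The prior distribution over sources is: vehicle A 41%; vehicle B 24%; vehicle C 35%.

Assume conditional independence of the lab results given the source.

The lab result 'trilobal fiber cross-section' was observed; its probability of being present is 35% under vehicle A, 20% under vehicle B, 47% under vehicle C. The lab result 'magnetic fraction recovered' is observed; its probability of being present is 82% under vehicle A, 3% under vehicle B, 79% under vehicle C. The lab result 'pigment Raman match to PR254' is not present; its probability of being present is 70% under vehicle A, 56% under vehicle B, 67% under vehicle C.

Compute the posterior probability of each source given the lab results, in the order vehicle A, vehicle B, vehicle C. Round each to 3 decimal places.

Multiply each prior by the joint likelihood of the lab result pattern (using 1 − P(present | H) for each absent lab result):
  vehicle A: 0.41 × 0.35 × 0.82 × (1 − 0.70) = 0.035301
  vehicle B: 0.24 × 0.20 × 0.03 × (1 − 0.56) = 0.0006336
  vehicle C: 0.35 × 0.47 × 0.79 × (1 − 0.67) = 0.042885
The unnormalized weights sum to 0.07882.
P(vehicle A | evidence) = 0.035301 / 0.07882 ≈ 0.448
P(vehicle B | evidence) = 0.0006336 / 0.07882 ≈ 0.008
P(vehicle C | evidence) = 0.042885 / 0.07882 ≈ 0.544

0.448, 0.008, 0.544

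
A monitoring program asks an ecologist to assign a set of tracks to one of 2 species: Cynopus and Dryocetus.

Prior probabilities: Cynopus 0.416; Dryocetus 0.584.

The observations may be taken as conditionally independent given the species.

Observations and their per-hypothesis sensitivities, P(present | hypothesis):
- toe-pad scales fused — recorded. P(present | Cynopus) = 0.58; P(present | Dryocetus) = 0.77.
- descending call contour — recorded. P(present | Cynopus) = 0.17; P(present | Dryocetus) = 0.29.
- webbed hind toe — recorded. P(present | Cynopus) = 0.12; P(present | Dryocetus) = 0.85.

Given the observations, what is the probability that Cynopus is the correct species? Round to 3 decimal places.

For each hypothesis, the unnormalized posterior weight is prior × product of the observation likelihoods:
  Cynopus: 0.416 × 0.58 × 0.17 × 0.12 = 0.0049221
  Dryocetus: 0.584 × 0.77 × 0.29 × 0.85 = 0.11085
Marginal likelihood of the evidence = 0.11577.
P(Cynopus | evidence) = 0.0049221 / 0.11577 ≈ 0.043.

0.043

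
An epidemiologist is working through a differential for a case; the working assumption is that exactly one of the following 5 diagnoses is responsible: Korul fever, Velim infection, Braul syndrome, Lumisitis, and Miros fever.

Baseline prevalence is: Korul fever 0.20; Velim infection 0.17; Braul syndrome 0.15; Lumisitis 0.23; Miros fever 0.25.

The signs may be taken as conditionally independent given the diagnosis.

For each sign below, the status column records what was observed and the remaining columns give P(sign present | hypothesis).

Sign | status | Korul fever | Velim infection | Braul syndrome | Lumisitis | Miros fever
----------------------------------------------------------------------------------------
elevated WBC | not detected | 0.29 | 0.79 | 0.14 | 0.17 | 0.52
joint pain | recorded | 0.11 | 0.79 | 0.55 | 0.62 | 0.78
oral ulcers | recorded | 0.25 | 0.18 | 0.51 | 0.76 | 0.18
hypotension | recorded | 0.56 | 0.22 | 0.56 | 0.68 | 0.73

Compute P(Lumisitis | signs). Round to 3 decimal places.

0.630

Multiply each prior by the joint likelihood of the sign pattern (using 1 − P(present | H) for each absent sign):
  Korul fever: 0.20 × (1 − 0.29) × 0.11 × 0.25 × 0.56 = 0.0021868
  Velim infection: 0.17 × (1 − 0.79) × 0.79 × 0.18 × 0.22 = 0.0011168
  Braul syndrome: 0.15 × (1 − 0.14) × 0.55 × 0.51 × 0.56 = 0.020263
  Lumisitis: 0.23 × (1 − 0.17) × 0.62 × 0.76 × 0.68 = 0.061167
  Miros fever: 0.25 × (1 − 0.52) × 0.78 × 0.18 × 0.73 = 0.012299
The unnormalized weights sum to 0.097033.
P(Lumisitis | evidence) = 0.061167 / 0.097033 ≈ 0.630.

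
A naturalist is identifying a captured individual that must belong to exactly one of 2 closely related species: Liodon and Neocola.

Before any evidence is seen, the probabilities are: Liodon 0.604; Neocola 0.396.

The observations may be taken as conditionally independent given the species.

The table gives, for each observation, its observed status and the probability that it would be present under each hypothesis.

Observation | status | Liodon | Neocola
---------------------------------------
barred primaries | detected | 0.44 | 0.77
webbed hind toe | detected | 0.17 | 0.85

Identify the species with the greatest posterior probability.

Neocola

For each hypothesis, the unnormalized posterior weight is prior × product of the observation likelihoods:
  Liodon: 0.604 × 0.44 × 0.17 = 0.045179
  Neocola: 0.396 × 0.77 × 0.85 = 0.25918
The unnormalized weights sum to 0.30436.
P(Liodon | evidence) ≈ 0.045179 / 0.30436 ≈ 0.148
P(Neocola | evidence) ≈ 0.25918 / 0.30436 ≈ 0.852
The largest is 0.852, so Neocola is most probable.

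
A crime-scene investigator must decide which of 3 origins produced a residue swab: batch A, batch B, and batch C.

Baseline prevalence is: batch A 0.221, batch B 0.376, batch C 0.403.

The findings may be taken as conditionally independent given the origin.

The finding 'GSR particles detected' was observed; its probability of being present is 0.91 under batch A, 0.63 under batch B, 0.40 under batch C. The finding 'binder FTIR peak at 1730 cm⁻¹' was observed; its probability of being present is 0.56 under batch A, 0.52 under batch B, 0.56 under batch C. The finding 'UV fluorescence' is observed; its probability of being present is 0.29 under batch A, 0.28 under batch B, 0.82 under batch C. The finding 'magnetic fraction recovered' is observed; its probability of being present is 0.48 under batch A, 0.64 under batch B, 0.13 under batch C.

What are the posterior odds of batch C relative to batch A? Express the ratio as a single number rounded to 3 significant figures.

0.614

Posterior odds equal prior odds times the likelihood ratio; only the two competing hypotheses matter.
  batch C: 0.403 × 0.40 × 0.56 × 0.82 × 0.13 = 0.009623
  batch A: 0.221 × 0.91 × 0.56 × 0.29 × 0.48 = 0.015677
Posterior odds = 0.009623 / 0.015677 ≈ 0.614.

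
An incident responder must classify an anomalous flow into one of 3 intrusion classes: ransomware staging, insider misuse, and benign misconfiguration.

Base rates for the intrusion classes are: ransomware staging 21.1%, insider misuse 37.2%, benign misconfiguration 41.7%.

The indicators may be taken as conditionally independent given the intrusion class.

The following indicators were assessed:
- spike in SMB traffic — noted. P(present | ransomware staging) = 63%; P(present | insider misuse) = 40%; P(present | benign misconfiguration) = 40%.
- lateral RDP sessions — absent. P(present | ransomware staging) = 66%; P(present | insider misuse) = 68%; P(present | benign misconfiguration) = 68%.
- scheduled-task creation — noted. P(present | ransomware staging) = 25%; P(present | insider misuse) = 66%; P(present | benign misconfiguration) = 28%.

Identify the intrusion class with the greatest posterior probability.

Multiply each prior by the joint likelihood of the indicator pattern (using 1 − P(present | H) for each absent indicator):
  ransomware staging: 0.211 × 0.63 × (1 − 0.66) × 0.25 = 0.011299
  insider misuse: 0.372 × 0.40 × (1 − 0.68) × 0.66 = 0.031427
  benign misconfiguration: 0.417 × 0.40 × (1 − 0.68) × 0.28 = 0.014945
The unnormalized weights sum to 0.057671.
P(ransomware staging | evidence) ≈ 0.011299 / 0.057671 ≈ 0.196
P(insider misuse | evidence) ≈ 0.031427 / 0.057671 ≈ 0.545
P(benign misconfiguration | evidence) ≈ 0.014945 / 0.057671 ≈ 0.259
The largest is 0.545, so insider misuse is most probable.

insider misuse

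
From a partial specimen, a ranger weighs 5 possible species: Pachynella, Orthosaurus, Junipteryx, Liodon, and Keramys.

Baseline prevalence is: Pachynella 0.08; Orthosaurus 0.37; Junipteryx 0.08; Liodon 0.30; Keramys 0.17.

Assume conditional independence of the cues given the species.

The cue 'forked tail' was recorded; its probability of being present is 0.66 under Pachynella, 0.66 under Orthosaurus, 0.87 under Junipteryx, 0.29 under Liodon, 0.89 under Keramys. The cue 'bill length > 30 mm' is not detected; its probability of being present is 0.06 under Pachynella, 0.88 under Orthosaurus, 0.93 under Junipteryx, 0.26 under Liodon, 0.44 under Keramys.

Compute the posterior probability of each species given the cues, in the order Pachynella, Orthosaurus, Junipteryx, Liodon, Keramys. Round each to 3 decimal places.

For each hypothesis, the unnormalized posterior weight is prior × product of the cue likelihoods (using 1 − P(present | H) for each absent cue):
  Pachynella: 0.08 × 0.66 × (1 − 0.06) = 0.049632
  Orthosaurus: 0.37 × 0.66 × (1 − 0.88) = 0.029304
  Junipteryx: 0.08 × 0.87 × (1 − 0.93) = 0.004872
  Liodon: 0.30 × 0.29 × (1 − 0.26) = 0.06438
  Keramys: 0.17 × 0.89 × (1 − 0.44) = 0.084728
Normalizing constant Z = 0.049632 + 0.029304 + 0.004872 + 0.06438 + 0.084728 = 0.23292.
P(Pachynella | evidence) = 0.049632 / 0.23292 ≈ 0.213
P(Orthosaurus | evidence) = 0.029304 / 0.23292 ≈ 0.126
P(Junipteryx | evidence) = 0.004872 / 0.23292 ≈ 0.021
P(Liodon | evidence) = 0.06438 / 0.23292 ≈ 0.276
P(Keramys | evidence) = 0.084728 / 0.23292 ≈ 0.364

0.213, 0.126, 0.021, 0.276, 0.364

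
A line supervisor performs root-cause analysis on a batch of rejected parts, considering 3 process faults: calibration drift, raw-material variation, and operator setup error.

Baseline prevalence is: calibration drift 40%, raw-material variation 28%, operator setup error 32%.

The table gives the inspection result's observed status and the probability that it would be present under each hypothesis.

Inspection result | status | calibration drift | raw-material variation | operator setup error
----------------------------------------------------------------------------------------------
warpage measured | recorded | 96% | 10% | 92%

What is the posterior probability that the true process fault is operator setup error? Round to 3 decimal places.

By Bayes' rule, the unnormalized weight for each hypothesis is prior × likelihood:
  calibration drift: 0.40 × 0.96 = 0.384
  raw-material variation: 0.28 × 0.10 = 0.028
  operator setup error: 0.32 × 0.92 = 0.2944
Normalizing constant Z = 0.384 + 0.028 + 0.2944 = 0.7064.
P(operator setup error | evidence) = 0.2944 / 0.7064 ≈ 0.417.

0.417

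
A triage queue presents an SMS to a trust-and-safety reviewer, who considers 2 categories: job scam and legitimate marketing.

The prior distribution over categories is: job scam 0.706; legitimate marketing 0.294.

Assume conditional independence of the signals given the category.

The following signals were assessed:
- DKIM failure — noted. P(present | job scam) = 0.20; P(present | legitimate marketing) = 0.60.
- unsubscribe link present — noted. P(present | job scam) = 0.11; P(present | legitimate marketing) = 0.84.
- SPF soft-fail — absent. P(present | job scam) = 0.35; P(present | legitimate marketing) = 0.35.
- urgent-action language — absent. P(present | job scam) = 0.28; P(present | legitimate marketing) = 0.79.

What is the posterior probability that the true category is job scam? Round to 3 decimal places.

For each hypothesis, the unnormalized posterior weight is prior × product of the signal likelihoods (using 1 − P(present | H) for each absent signal):
  job scam: 0.706 × 0.20 × 0.11 × (1 − 0.35) × (1 − 0.28) = 0.007269
  legitimate marketing: 0.294 × 0.60 × 0.84 × (1 − 0.35) × (1 − 0.79) = 0.020226
The unnormalized weights sum to 0.027495.
P(job scam | evidence) = 0.007269 / 0.027495 ≈ 0.264.

0.264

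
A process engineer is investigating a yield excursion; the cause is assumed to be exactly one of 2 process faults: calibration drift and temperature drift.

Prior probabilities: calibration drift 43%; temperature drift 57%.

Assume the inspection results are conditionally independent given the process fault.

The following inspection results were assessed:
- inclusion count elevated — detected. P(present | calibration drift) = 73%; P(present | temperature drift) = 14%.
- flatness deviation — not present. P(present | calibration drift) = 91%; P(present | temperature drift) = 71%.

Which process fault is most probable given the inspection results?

For each hypothesis, the unnormalized posterior weight is prior × product of the inspection result likelihoods (using 1 − P(present | H) for each absent inspection result):
  calibration drift: 0.43 × 0.73 × (1 − 0.91) = 0.028251
  temperature drift: 0.57 × 0.14 × (1 − 0.71) = 0.023142
Marginal likelihood of the evidence = 0.051393.
P(calibration drift | evidence) ≈ 0.028251 / 0.051393 ≈ 0.550
P(temperature drift | evidence) ≈ 0.023142 / 0.051393 ≈ 0.450
The largest is 0.550, so calibration drift is most probable.

calibration drift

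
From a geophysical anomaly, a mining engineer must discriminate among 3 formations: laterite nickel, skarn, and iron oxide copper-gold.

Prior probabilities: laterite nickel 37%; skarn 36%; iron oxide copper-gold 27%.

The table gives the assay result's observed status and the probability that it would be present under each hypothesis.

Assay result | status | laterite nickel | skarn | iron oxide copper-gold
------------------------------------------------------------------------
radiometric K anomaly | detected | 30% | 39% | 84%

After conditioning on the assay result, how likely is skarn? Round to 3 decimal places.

By Bayes' rule, the unnormalized weight for each hypothesis is prior × likelihood:
  laterite nickel: 0.37 × 0.30 = 0.111
  skarn: 0.36 × 0.39 = 0.1404
  iron oxide copper-gold: 0.27 × 0.84 = 0.2268
The unnormalized weights sum to 0.4782.
P(skarn | evidence) = 0.1404 / 0.4782 ≈ 0.294.

0.294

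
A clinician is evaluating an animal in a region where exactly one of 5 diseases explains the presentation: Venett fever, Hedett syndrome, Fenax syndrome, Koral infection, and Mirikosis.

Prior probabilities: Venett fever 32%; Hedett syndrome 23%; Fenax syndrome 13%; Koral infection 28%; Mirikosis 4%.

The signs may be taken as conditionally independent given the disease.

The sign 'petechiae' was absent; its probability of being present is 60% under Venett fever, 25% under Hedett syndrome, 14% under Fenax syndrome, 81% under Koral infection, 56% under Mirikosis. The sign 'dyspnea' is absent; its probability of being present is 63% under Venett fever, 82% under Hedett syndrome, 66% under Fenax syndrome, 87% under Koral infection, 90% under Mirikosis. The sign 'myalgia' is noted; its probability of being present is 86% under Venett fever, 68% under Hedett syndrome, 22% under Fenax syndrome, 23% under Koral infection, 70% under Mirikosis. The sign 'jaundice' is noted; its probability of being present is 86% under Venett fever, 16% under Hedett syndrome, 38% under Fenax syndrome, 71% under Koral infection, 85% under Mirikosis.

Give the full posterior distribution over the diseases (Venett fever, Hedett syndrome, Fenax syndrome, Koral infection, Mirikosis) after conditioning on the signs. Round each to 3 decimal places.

Multiply each prior by the joint likelihood of the sign pattern (using 1 − P(present | H) for each absent sign):
  Venett fever: 0.32 × (1 − 0.60) × (1 − 0.63) × 0.86 × 0.86 = 0.035027
  Hedett syndrome: 0.23 × (1 − 0.25) × (1 − 0.82) × 0.68 × 0.16 = 0.0033782
  Fenax syndrome: 0.13 × (1 − 0.14) × (1 − 0.66) × 0.22 × 0.38 = 0.0031778
  Koral infection: 0.28 × (1 − 0.81) × (1 − 0.87) × 0.23 × 0.71 = 0.0011294
  Mirikosis: 0.04 × (1 − 0.56) × (1 − 0.90) × 0.70 × 0.85 = 0.0010472
Normalizing constant Z = 0.035027 + 0.0033782 + 0.0031778 + 0.0011294 + 0.0010472 = 0.04376.
P(Venett fever | evidence) = 0.035027 / 0.04376 ≈ 0.800
P(Hedett syndrome | evidence) = 0.0033782 / 0.04376 ≈ 0.077
P(Fenax syndrome | evidence) = 0.0031778 / 0.04376 ≈ 0.073
P(Koral infection | evidence) = 0.0011294 / 0.04376 ≈ 0.026
P(Mirikosis | evidence) = 0.0010472 / 0.04376 ≈ 0.024

0.800, 0.077, 0.073, 0.026, 0.024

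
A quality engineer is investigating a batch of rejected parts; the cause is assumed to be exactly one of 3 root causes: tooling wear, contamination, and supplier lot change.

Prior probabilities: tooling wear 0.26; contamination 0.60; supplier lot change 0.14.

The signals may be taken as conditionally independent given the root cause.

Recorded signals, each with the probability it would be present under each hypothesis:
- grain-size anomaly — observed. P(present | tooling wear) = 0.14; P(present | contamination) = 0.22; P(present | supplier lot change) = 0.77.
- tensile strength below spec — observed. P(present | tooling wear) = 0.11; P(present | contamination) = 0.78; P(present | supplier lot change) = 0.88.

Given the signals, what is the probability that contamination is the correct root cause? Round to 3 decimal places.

0.510

By Bayes' rule with conditional independence, the unnormalized weight for each hypothesis is prior × ∏ likelihoods:
  tooling wear: 0.26 × 0.14 × 0.11 = 0.004004
  contamination: 0.60 × 0.22 × 0.78 = 0.10296
  supplier lot change: 0.14 × 0.77 × 0.88 = 0.094864
Marginal likelihood of the evidence = 0.20183.
P(contamination | evidence) = 0.10296 / 0.20183 ≈ 0.510.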